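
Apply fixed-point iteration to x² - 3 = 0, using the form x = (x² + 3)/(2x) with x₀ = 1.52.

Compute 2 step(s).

Equation: x² - 3 = 0
Fixed-point form: x = (x² + 3)/(2x)
x₀ = 1.52

x_1 = g(1.520000) = 1.746842
x_2 = g(1.746842) = 1.732113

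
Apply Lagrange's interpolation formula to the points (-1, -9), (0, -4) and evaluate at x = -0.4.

Lagrange interpolation formula:
P(x) = Σ yᵢ × Lᵢ(x)
where Lᵢ(x) = Π_{j≠i} (x - xⱼ)/(xᵢ - xⱼ)

L_0(-0.4) = (-0.4 - 0)/(-1 - 0) = 0.400000
L_1(-0.4) = (-0.4 - (-1))/(0 - (-1)) = 0.600000

P(-0.4) = (-9)×L_0(-0.4) + (-4)×L_1(-0.4)
P(-0.4) = -6.000000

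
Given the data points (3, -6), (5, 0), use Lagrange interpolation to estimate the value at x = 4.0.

Lagrange interpolation formula:
P(x) = Σ yᵢ × Lᵢ(x)
where Lᵢ(x) = Π_{j≠i} (x - xⱼ)/(xᵢ - xⱼ)

L_0(4.0) = (4.0 - 5)/(3 - 5) = 0.500000
L_1(4.0) = (4.0 - 3)/(5 - 3) = 0.500000

P(4.0) = (-6)×L_0(4.0) + 0×L_1(4.0)
P(4.0) = -3.000000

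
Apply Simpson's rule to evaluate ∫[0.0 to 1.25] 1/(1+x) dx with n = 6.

f(x) = 1/(1+x)
a = 0.0, b = 1.25, n = 6
h = (b - a)/n = 0.208333

Simpson's rule: (h/3)[f(x₀) + 4f(x₁) + 2f(x₂) + ... + f(xₙ)]

x_0 = 0.0000, f(x_0) = 1.000000, coefficient = 1
x_1 = 0.2083, f(x_1) = 0.827586, coefficient = 4
x_2 = 0.4167, f(x_2) = 0.705882, coefficient = 2
x_3 = 0.6250, f(x_3) = 0.615385, coefficient = 4
x_4 = 0.8333, f(x_4) = 0.545455, coefficient = 2
x_5 = 1.0417, f(x_5) = 0.489796, coefficient = 4
x_6 = 1.2500, f(x_6) = 0.444444, coefficient = 1

I ≈ (0.208333/3) × 11.678185 = 0.810985
Exact value: 0.810930
Error: 0.000055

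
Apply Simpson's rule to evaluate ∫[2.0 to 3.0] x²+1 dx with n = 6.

f(x) = x²+1
a = 2.0, b = 3.0, n = 6
h = (b - a)/n = 0.166667

Simpson's rule: (h/3)[f(x₀) + 4f(x₁) + 2f(x₂) + ... + f(xₙ)]

x_0 = 2.0000, f(x_0) = 5.000000, coefficient = 1
x_1 = 2.1667, f(x_1) = 5.694444, coefficient = 4
x_2 = 2.3333, f(x_2) = 6.444444, coefficient = 2
x_3 = 2.5000, f(x_3) = 7.250000, coefficient = 4
x_4 = 2.6667, f(x_4) = 8.111111, coefficient = 2
x_5 = 2.8333, f(x_5) = 9.027778, coefficient = 4
x_6 = 3.0000, f(x_6) = 10.000000, coefficient = 1

I ≈ (0.166667/3) × 132.000000 = 7.333333
Exact value: 7.333333
Error: 0.000000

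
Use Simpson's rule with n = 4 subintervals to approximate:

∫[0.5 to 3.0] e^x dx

f(x) = e^x
a = 0.5, b = 3.0, n = 4
h = (b - a)/n = 0.625000

Simpson's rule: (h/3)[f(x₀) + 4f(x₁) + 2f(x₂) + ... + f(xₙ)]

x_0 = 0.5000, f(x_0) = 1.648721, coefficient = 1
x_1 = 1.1250, f(x_1) = 3.080217, coefficient = 4
x_2 = 1.7500, f(x_2) = 5.754603, coefficient = 2
x_3 = 2.3750, f(x_3) = 10.751013, coefficient = 4
x_4 = 3.0000, f(x_4) = 20.085537, coefficient = 1

I ≈ (0.625000/3) × 88.568384 = 18.451747
Exact value: 18.436816
Error: 0.014931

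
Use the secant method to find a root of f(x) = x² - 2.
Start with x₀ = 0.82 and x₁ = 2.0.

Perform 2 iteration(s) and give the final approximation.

f(x) = x² - 2
x₀ = 0.82, x₁ = 2.0

Secant formula: x_{n+1} = x_n - f(x_n)(x_n - x_{n-1})/(f(x_n) - f(x_{n-1}))

Iteration 1:
  f(0.820000) = -1.327600
  f(2.000000) = 2.000000
  x_2 = 2.000000 - 2.000000×(2.000000 - 0.820000)/(2.000000 - (-1.327600))
       = 1.290780
Iteration 2:
  f(2.000000) = 2.000000
  f(1.290780) = -0.333887
  x_3 = 1.290780 - (-0.333887)×(1.290780 - 2.000000)/(-0.333887 - 2.000000)
       = 1.392241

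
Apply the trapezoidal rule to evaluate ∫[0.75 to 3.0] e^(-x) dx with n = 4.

f(x) = e^(-x)
a = 0.75, b = 3.0, n = 4
h = (b - a)/n = 0.562500

Trapezoidal rule: (h/2)[f(x₀) + 2f(x₁) + 2f(x₂) + ... + f(xₙ)]

x_0 = 0.7500, f(x_0) = 0.472367, coefficient = 1
x_1 = 1.3125, f(x_1) = 0.269146, coefficient = 2
x_2 = 1.8750, f(x_2) = 0.153355, coefficient = 2
x_3 = 2.4375, f(x_3) = 0.087379, coefficient = 2
x_4 = 3.0000, f(x_4) = 0.049787, coefficient = 1

I ≈ (0.562500/2) × 1.541914 = 0.433663
Exact value: 0.422579
Error: 0.011084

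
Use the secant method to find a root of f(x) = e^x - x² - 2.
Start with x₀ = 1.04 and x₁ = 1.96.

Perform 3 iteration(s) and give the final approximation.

f(x) = e^x - x² - 2
x₀ = 1.04, x₁ = 1.96

Secant formula: x_{n+1} = x_n - f(x_n)(x_n - x_{n-1})/(f(x_n) - f(x_{n-1}))

Iteration 1:
  f(1.040000) = -0.252383
  f(1.960000) = 1.257727
  x_2 = 1.960000 - 1.257727×(1.960000 - 1.040000)/(1.257727 - (-0.252383))
       = 1.193759
Iteration 2:
  f(1.960000) = 1.257727
  f(1.193759) = -0.125600
  x_3 = 1.193759 - (-0.125600)×(1.193759 - 1.960000)/(-0.125600 - 1.257727)
       = 1.263330
Iteration 3:
  f(1.193759) = -0.125600
  f(1.263330) = -0.058822
  x_4 = 1.263330 - (-0.058822)×(1.263330 - 1.193759)/(-0.058822 - (-0.125600))
       = 1.324612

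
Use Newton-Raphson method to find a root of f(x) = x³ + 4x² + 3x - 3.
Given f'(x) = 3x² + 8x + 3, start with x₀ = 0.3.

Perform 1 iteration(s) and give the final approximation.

f(x) = x³ + 4x² + 3x - 3
f'(x) = 3x² + 8x + 3
x₀ = 0.3

Newton-Raphson formula: x_{n+1} = x_n - f(x_n)/f'(x_n)

Iteration 1:
  f(0.300000) = -1.713000
  f'(0.300000) = 5.670000
  x_1 = 0.300000 - (-1.713000)/5.670000 = 0.602116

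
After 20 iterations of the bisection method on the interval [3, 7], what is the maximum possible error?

Bisection error bound: |error| ≤ (b-a)/2^n
|error| ≤ (7 - 3)/2^20 = 4/2^20
|error| ≤ 0.0000038147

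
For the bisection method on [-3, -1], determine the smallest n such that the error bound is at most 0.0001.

We need (b-a)/2^n ≤ 0.0001
(-1 - (-3))/2^n ≤ 0.0001
2/2^n ≤ 0.0001
2^n ≥ 20000
n ≥ log₂(20000) = 14.29
n ≥ 15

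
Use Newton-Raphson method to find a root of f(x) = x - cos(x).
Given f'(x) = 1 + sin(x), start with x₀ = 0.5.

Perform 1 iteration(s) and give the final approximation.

f(x) = x - cos(x)
f'(x) = 1 + sin(x)
x₀ = 0.5

Newton-Raphson formula: x_{n+1} = x_n - f(x_n)/f'(x_n)

Iteration 1:
  f(0.500000) = -0.377583
  f'(0.500000) = 1.479426
  x_1 = 0.500000 - (-0.377583)/1.479426 = 0.755222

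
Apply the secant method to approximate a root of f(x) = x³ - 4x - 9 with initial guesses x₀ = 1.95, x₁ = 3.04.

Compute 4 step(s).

f(x) = x³ - 4x - 9
x₀ = 1.95, x₁ = 3.04

Secant formula: x_{n+1} = x_n - f(x_n)(x_n - x_{n-1})/(f(x_n) - f(x_{n-1}))

Iteration 1:
  f(1.950000) = -9.385125
  f(3.040000) = 6.934464
  x_2 = 3.040000 - 6.934464×(3.040000 - 1.950000)/(6.934464 - (-9.385125))
       = 2.576841
Iteration 2:
  f(3.040000) = 6.934464
  f(2.576841) = -2.196859
  x_3 = 2.576841 - (-2.196859)×(2.576841 - 3.040000)/(-2.196859 - 6.934464)
       = 2.688270
Iteration 3:
  f(2.576841) = -2.196859
  f(2.688270) = -0.325502
  x_4 = 2.688270 - (-0.325502)×(2.688270 - 2.576841)/(-0.325502 - (-2.196859))
       = 2.707652
Iteration 4:
  f(2.688270) = -0.325502
  f(2.707652) = 0.020214
  x_5 = 2.707652 - 0.020214×(2.707652 - 2.688270)/(0.020214 - (-0.325502))
       = 2.706519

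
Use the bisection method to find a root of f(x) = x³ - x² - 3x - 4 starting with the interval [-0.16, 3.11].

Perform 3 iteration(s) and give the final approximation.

f(x) = x³ - x² - 3x - 4
Initial interval: [-0.16, 3.11]

Iteration 1:
  c_1 = (-0.160000 + 3.110000)/2 = 1.475000
  f(c_1) = f(1.475000) = -7.391578
  f(a) × f(c) ≥ 0, new interval: [1.475000, 3.110000]
Iteration 2:
  c_2 = (1.475000 + 3.110000)/2 = 2.292500
  f(c_2) = f(2.292500) = -4.084694
  f(a) × f(c) ≥ 0, new interval: [2.292500, 3.110000]
Iteration 3:
  c_3 = (2.292500 + 3.110000)/2 = 2.701250
  f(c_3) = f(2.701250) = 0.309849
  f(a) × f(c) < 0, new interval: [2.292500, 2.701250]

After 3 iteration(s), the approximation is c_3 = 2.701250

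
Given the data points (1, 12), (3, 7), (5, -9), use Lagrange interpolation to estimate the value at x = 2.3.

Lagrange interpolation formula:
P(x) = Σ yᵢ × Lᵢ(x)
where Lᵢ(x) = Π_{j≠i} (x - xⱼ)/(xᵢ - xⱼ)

L_0(2.3) = (2.3 - 3)/(1 - 3) × (2.3 - 5)/(1 - 5) = 0.236250
L_1(2.3) = (2.3 - 1)/(3 - 1) × (2.3 - 5)/(3 - 5) = 0.877500
L_2(2.3) = (2.3 - 1)/(5 - 1) × (2.3 - 3)/(5 - 3) = -0.113750

P(2.3) = 12×L_0(2.3) + 7×L_1(2.3) + (-9)×L_2(2.3)
P(2.3) = 10.001250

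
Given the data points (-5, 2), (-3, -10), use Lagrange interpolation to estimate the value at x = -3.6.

Lagrange interpolation formula:
P(x) = Σ yᵢ × Lᵢ(x)
where Lᵢ(x) = Π_{j≠i} (x - xⱼ)/(xᵢ - xⱼ)

L_0(-3.6) = (-3.6 - (-3))/(-5 - (-3)) = 0.300000
L_1(-3.6) = (-3.6 - (-5))/(-3 - (-5)) = 0.700000

P(-3.6) = 2×L_0(-3.6) + (-10)×L_1(-3.6)
P(-3.6) = -6.400000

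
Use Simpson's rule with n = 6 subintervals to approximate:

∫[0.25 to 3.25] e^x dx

f(x) = e^x
a = 0.25, b = 3.25, n = 6
h = (b - a)/n = 0.500000

Simpson's rule: (h/3)[f(x₀) + 4f(x₁) + 2f(x₂) + ... + f(xₙ)]

x_0 = 0.2500, f(x_0) = 1.284025, coefficient = 1
x_1 = 0.7500, f(x_1) = 2.117000, coefficient = 4
x_2 = 1.2500, f(x_2) = 3.490343, coefficient = 2
x_3 = 1.7500, f(x_3) = 5.754603, coefficient = 4
x_4 = 2.2500, f(x_4) = 9.487736, coefficient = 2
x_5 = 2.7500, f(x_5) = 15.642632, coefficient = 4
x_6 = 3.2500, f(x_6) = 25.790340, coefficient = 1

I ≈ (0.500000/3) × 147.087461 = 24.514577
Exact value: 24.506315
Error: 0.008262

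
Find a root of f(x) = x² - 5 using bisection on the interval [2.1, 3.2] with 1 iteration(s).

f(x) = x² - 5
Initial interval: [2.1, 3.2]

Iteration 1:
  c_1 = (2.100000 + 3.200000)/2 = 2.650000
  f(c_1) = f(2.650000) = 2.022500
  f(a) × f(c) < 0, new interval: [2.100000, 2.650000]

After 1 iteration(s), the approximation is c_1 = 2.650000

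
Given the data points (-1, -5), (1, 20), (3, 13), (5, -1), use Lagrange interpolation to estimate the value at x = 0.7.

Lagrange interpolation formula:
P(x) = Σ yᵢ × Lᵢ(x)
where Lᵢ(x) = Π_{j≠i} (x - xⱼ)/(xᵢ - xⱼ)

L_0(0.7) = (0.7 - 1)/(-1 - 1) × (0.7 - 3)/(-1 - 3) × (0.7 - 5)/(-1 - 5) = 0.061813
L_1(0.7) = (0.7 - (-1))/(1 - (-1)) × (0.7 - 3)/(1 - 3) × (0.7 - 5)/(1 - 5) = 1.050812
L_2(0.7) = (0.7 - (-1))/(3 - (-1)) × (0.7 - 1)/(3 - 1) × (0.7 - 5)/(3 - 5) = -0.137063
L_3(0.7) = (0.7 - (-1))/(5 - (-1)) × (0.7 - 1)/(5 - 1) × (0.7 - 3)/(5 - 3) = 0.024438

P(0.7) = (-5)×L_0(0.7) + 20×L_1(0.7) + 13×L_2(0.7) + (-1)×L_3(0.7)
P(0.7) = 18.900937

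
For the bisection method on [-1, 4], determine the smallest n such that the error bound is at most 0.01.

We need (b-a)/2^n ≤ 0.01
(4 - (-1))/2^n ≤ 0.01
5/2^n ≤ 0.01
2^n ≥ 500
n ≥ log₂(500) = 8.97
n ≥ 9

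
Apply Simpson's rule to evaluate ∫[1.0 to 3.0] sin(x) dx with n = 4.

f(x) = sin(x)
a = 1.0, b = 3.0, n = 4
h = (b - a)/n = 0.500000

Simpson's rule: (h/3)[f(x₀) + 4f(x₁) + 2f(x₂) + ... + f(xₙ)]

x_0 = 1.0000, f(x_0) = 0.841471, coefficient = 1
x_1 = 1.5000, f(x_1) = 0.997495, coefficient = 4
x_2 = 2.0000, f(x_2) = 0.909297, coefficient = 2
x_3 = 2.5000, f(x_3) = 0.598472, coefficient = 4
x_4 = 3.0000, f(x_4) = 0.141120, coefficient = 1

I ≈ (0.500000/3) × 9.185054 = 1.530842
Exact value: 1.530295
Error: 0.000548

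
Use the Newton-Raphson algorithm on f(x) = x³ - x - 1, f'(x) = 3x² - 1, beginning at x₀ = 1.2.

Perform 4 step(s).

f(x) = x³ - x - 1
f'(x) = 3x² - 1
x₀ = 1.2

Newton-Raphson formula: x_{n+1} = x_n - f(x_n)/f'(x_n)

Iteration 1:
  f(1.200000) = -0.472000
  f'(1.200000) = 3.320000
  x_1 = 1.200000 - (-0.472000)/3.320000 = 1.342169
Iteration 2:
  f(1.342169) = 0.075636
  f'(1.342169) = 4.404250
  x_2 = 1.342169 - 0.075636/4.404250 = 1.324995
Iteration 3:
  f(1.324995) = 0.001182
  f'(1.324995) = 4.266837
  x_3 = 1.324995 - 0.001182/4.266837 = 1.324718
Iteration 4:
  f(1.324718) = 0.000000
  f'(1.324718) = 4.264634
  x_4 = 1.324718 - 0.000000/4.264634 = 1.324718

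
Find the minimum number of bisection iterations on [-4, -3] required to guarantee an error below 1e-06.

We need (b-a)/2^n ≤ 1e-06
(-3 - (-4))/2^n ≤ 1e-06
1/2^n ≤ 1e-06
2^n ≥ 1000000
n ≥ log₂(1000000) = 19.93
n ≥ 20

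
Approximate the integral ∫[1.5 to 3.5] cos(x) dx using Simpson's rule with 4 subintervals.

f(x) = cos(x)
a = 1.5, b = 3.5, n = 4
h = (b - a)/n = 0.500000

Simpson's rule: (h/3)[f(x₀) + 4f(x₁) + 2f(x₂) + ... + f(xₙ)]

x_0 = 1.5000, f(x_0) = 0.070737, coefficient = 1
x_1 = 2.0000, f(x_1) = -0.416147, coefficient = 4
x_2 = 2.5000, f(x_2) = -0.801144, coefficient = 2
x_3 = 3.0000, f(x_3) = -0.989992, coefficient = 4
x_4 = 3.5000, f(x_4) = -0.936457, coefficient = 1

I ≈ (0.500000/3) × -8.092564 = -1.348761
Exact value: -1.348278
Error: 0.000482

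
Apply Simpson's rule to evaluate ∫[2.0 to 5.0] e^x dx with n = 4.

f(x) = e^x
a = 2.0, b = 5.0, n = 4
h = (b - a)/n = 0.750000

Simpson's rule: (h/3)[f(x₀) + 4f(x₁) + 2f(x₂) + ... + f(xₙ)]

x_0 = 2.0000, f(x_0) = 7.389056, coefficient = 1
x_1 = 2.7500, f(x_1) = 15.642632, coefficient = 4
x_2 = 3.5000, f(x_2) = 33.115452, coefficient = 2
x_3 = 4.2500, f(x_3) = 70.105412, coefficient = 4
x_4 = 5.0000, f(x_4) = 148.413159, coefficient = 1

I ≈ (0.750000/3) × 565.025296 = 141.256324
Exact value: 141.024103
Error: 0.232221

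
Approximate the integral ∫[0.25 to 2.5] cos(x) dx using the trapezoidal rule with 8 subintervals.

f(x) = cos(x)
a = 0.25, b = 2.5, n = 8
h = (b - a)/n = 0.281250

Trapezoidal rule: (h/2)[f(x₀) + 2f(x₁) + 2f(x₂) + ... + f(xₙ)]

x_0 = 0.2500, f(x_0) = 0.968912, coefficient = 1
x_1 = 0.5312, f(x_1) = 0.862174, coefficient = 2
x_2 = 0.8125, f(x_2) = 0.687686, coefficient = 2
x_3 = 1.0938, f(x_3) = 0.459157, coefficient = 2
x_4 = 1.3750, f(x_4) = 0.194548, coefficient = 2
x_5 = 1.6562, f(x_5) = -0.085350, coefficient = 2
x_6 = 1.9375, f(x_6) = -0.358540, coefficient = 2
x_7 = 2.2188, f(x_7) = -0.603556, coefficient = 2
x_8 = 2.5000, f(x_8) = -0.801144, coefficient = 1

I ≈ (0.281250/2) × 2.480007 = 0.348751
Exact value: 0.351068
Error: 0.002317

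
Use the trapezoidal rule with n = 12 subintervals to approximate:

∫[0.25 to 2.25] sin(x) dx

f(x) = sin(x)
a = 0.25, b = 2.25, n = 12
h = (b - a)/n = 0.166667

Trapezoidal rule: (h/2)[f(x₀) + 2f(x₁) + 2f(x₂) + ... + f(xₙ)]

x_0 = 0.2500, f(x_0) = 0.247404, coefficient = 1
x_1 = 0.4167, f(x_1) = 0.404715, coefficient = 2
x_2 = 0.5833, f(x_2) = 0.550809, coefficient = 2
x_3 = 0.7500, f(x_3) = 0.681639, coefficient = 2
x_4 = 0.9167, f(x_4) = 0.793578, coefficient = 2
x_5 = 1.0833, f(x_5) = 0.883524, coefficient = 2
x_6 = 1.2500, f(x_6) = 0.948985, coefficient = 2
x_7 = 1.4167, f(x_7) = 0.988146, coefficient = 2
x_8 = 1.5833, f(x_8) = 0.999921, coefficient = 2
x_9 = 1.7500, f(x_9) = 0.983986, coefficient = 2
x_10 = 1.9167, f(x_10) = 0.940781, coefficient = 2
x_11 = 2.0833, f(x_11) = 0.871503, coefficient = 2
x_12 = 2.2500, f(x_12) = 0.778073, coefficient = 1

I ≈ (0.166667/2) × 19.120648 = 1.593387
Exact value: 1.597086
Error: 0.003699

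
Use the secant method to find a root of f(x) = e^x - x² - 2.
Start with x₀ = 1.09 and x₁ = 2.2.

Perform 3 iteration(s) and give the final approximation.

f(x) = e^x - x² - 2
x₀ = 1.09, x₁ = 2.2

Secant formula: x_{n+1} = x_n - f(x_n)(x_n - x_{n-1})/(f(x_n) - f(x_{n-1}))

Iteration 1:
  f(1.090000) = -0.213826
  f(2.200000) = 2.185013
  x_2 = 2.200000 - 2.185013×(2.200000 - 1.090000)/(2.185013 - (-0.213826))
       = 1.188942
Iteration 2:
  f(2.200000) = 2.185013
  f(1.188942) = -0.129977
  x_3 = 1.188942 - (-0.129977)×(1.188942 - 2.200000)/(-0.129977 - 2.185013)
       = 1.245709
Iteration 3:
  f(1.188942) = -0.129977
  f(1.245709) = -0.076393
  x_4 = 1.245709 - (-0.076393)×(1.245709 - 1.188942)/(-0.076393 - (-0.129977))
       = 1.326639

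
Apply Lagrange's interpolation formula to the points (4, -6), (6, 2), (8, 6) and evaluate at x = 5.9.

Lagrange interpolation formula:
P(x) = Σ yᵢ × Lᵢ(x)
where Lᵢ(x) = Π_{j≠i} (x - xⱼ)/(xᵢ - xⱼ)

L_0(5.9) = (5.9 - 6)/(4 - 6) × (5.9 - 8)/(4 - 8) = 0.026250
L_1(5.9) = (5.9 - 4)/(6 - 4) × (5.9 - 8)/(6 - 8) = 0.997500
L_2(5.9) = (5.9 - 4)/(8 - 4) × (5.9 - 6)/(8 - 6) = -0.023750

P(5.9) = (-6)×L_0(5.9) + 2×L_1(5.9) + 6×L_2(5.9)
P(5.9) = 1.695000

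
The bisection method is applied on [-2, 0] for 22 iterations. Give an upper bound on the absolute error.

Bisection error bound: |error| ≤ (b-a)/2^n
|error| ≤ (0 - (-2))/2^22 = 2/2^22
|error| ≤ 0.0000004768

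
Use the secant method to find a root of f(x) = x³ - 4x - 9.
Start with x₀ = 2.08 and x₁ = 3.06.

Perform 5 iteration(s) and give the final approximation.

f(x) = x³ - 4x - 9
x₀ = 2.08, x₁ = 3.06

Secant formula: x_{n+1} = x_n - f(x_n)(x_n - x_{n-1})/(f(x_n) - f(x_{n-1}))

Iteration 1:
  f(2.080000) = -8.321088
  f(3.060000) = 7.412616
  x_2 = 3.060000 - 7.412616×(3.060000 - 2.080000)/(7.412616 - (-8.321088))
       = 2.598293
Iteration 2:
  f(3.060000) = 7.412616
  f(2.598293) = -1.851770
  x_3 = 2.598293 - (-1.851770)×(2.598293 - 3.060000)/(-1.851770 - 7.412616)
       = 2.690579
Iteration 3:
  f(2.598293) = -1.851770
  f(2.690579) = -0.284634
  x_4 = 2.690579 - (-0.284634)×(2.690579 - 2.598293)/(-0.284634 - (-1.851770))
       = 2.707341
Iteration 4:
  f(2.690579) = -0.284634
  f(2.707341) = 0.014616
  x_5 = 2.707341 - 0.014616×(2.707341 - 2.690579)/(0.014616 - (-0.284634))
       = 2.706522
Iteration 5:
  f(2.707341) = 0.014616
  f(2.706522) = -0.000106
  x_6 = 2.706522 - (-0.000106)×(2.706522 - 2.707341)/(-0.000106 - 0.014616)
       = 2.706528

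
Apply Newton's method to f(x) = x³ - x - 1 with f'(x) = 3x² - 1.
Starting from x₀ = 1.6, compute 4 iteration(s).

f(x) = x³ - x - 1
f'(x) = 3x² - 1
x₀ = 1.6

Newton-Raphson formula: x_{n+1} = x_n - f(x_n)/f'(x_n)

Iteration 1:
  f(1.600000) = 1.496000
  f'(1.600000) = 6.680000
  x_1 = 1.600000 - 1.496000/6.680000 = 1.376048
Iteration 2:
  f(1.376048) = 0.229510
  f'(1.376048) = 4.680524
  x_2 = 1.376048 - 0.229510/4.680524 = 1.327013
Iteration 3:
  f(1.327013) = 0.009808
  f'(1.327013) = 4.282890
  x_3 = 1.327013 - 0.009808/4.282890 = 1.324723
Iteration 4:
  f(1.324723) = 0.000021
  f'(1.324723) = 4.264672
  x_4 = 1.324723 - 0.000021/4.264672 = 1.324718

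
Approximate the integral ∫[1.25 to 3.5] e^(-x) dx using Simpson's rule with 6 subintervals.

f(x) = e^(-x)
a = 1.25, b = 3.5, n = 6
h = (b - a)/n = 0.375000

Simpson's rule: (h/3)[f(x₀) + 4f(x₁) + 2f(x₂) + ... + f(xₙ)]

x_0 = 1.2500, f(x_0) = 0.286505, coefficient = 1
x_1 = 1.6250, f(x_1) = 0.196912, coefficient = 4
x_2 = 2.0000, f(x_2) = 0.135335, coefficient = 2
x_3 = 2.3750, f(x_3) = 0.093014, coefficient = 4
x_4 = 2.7500, f(x_4) = 0.063928, coefficient = 2
x_5 = 3.1250, f(x_5) = 0.043937, coefficient = 4
x_6 = 3.5000, f(x_6) = 0.030197, coefficient = 1

I ≈ (0.375000/3) × 2.050681 = 0.256335
Exact value: 0.256307
Error: 0.000028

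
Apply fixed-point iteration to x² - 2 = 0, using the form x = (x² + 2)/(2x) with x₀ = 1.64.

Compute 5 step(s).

Equation: x² - 2 = 0
Fixed-point form: x = (x² + 2)/(2x)
x₀ = 1.64

x_1 = g(1.640000) = 1.429756
x_2 = g(1.429756) = 1.414298
x_3 = g(1.414298) = 1.414214
x_4 = g(1.414214) = 1.414214
x_5 = g(1.414214) = 1.414214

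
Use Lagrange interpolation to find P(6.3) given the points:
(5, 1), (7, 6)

Lagrange interpolation formula:
P(x) = Σ yᵢ × Lᵢ(x)
where Lᵢ(x) = Π_{j≠i} (x - xⱼ)/(xᵢ - xⱼ)

L_0(6.3) = (6.3 - 7)/(5 - 7) = 0.350000
L_1(6.3) = (6.3 - 5)/(7 - 5) = 0.650000

P(6.3) = 1×L_0(6.3) + 6×L_1(6.3)
P(6.3) = 4.250000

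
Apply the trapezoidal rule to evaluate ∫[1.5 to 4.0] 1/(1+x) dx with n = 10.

f(x) = 1/(1+x)
a = 1.5, b = 4.0, n = 10
h = (b - a)/n = 0.250000

Trapezoidal rule: (h/2)[f(x₀) + 2f(x₁) + 2f(x₂) + ... + f(xₙ)]

x_0 = 1.5000, f(x_0) = 0.400000, coefficient = 1
x_1 = 1.7500, f(x_1) = 0.363636, coefficient = 2
x_2 = 2.0000, f(x_2) = 0.333333, coefficient = 2
x_3 = 2.2500, f(x_3) = 0.307692, coefficient = 2
x_4 = 2.5000, f(x_4) = 0.285714, coefficient = 2
x_5 = 2.7500, f(x_5) = 0.266667, coefficient = 2
x_6 = 3.0000, f(x_6) = 0.250000, coefficient = 2
x_7 = 3.2500, f(x_7) = 0.235294, coefficient = 2
x_8 = 3.5000, f(x_8) = 0.222222, coefficient = 2
x_9 = 3.7500, f(x_9) = 0.210526, coefficient = 2
x_10 = 4.0000, f(x_10) = 0.200000, coefficient = 1

I ≈ (0.250000/2) × 5.550171 = 0.693771
Exact value: 0.693147
Error: 0.000624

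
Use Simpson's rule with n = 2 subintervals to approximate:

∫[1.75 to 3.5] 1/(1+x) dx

f(x) = 1/(1+x)
a = 1.75, b = 3.5, n = 2
h = (b - a)/n = 0.875000

Simpson's rule: (h/3)[f(x₀) + 4f(x₁) + 2f(x₂) + ... + f(xₙ)]

x_0 = 1.7500, f(x_0) = 0.363636, coefficient = 1
x_1 = 2.6250, f(x_1) = 0.275862, coefficient = 4
x_2 = 3.5000, f(x_2) = 0.222222, coefficient = 1

I ≈ (0.875000/3) × 1.689307 = 0.492715
Exact value: 0.492476
Error: 0.000238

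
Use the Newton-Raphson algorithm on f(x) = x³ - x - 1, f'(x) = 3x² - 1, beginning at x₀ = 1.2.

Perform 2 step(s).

f(x) = x³ - x - 1
f'(x) = 3x² - 1
x₀ = 1.2

Newton-Raphson formula: x_{n+1} = x_n - f(x_n)/f'(x_n)

Iteration 1:
  f(1.200000) = -0.472000
  f'(1.200000) = 3.320000
  x_1 = 1.200000 - (-0.472000)/3.320000 = 1.342169
Iteration 2:
  f(1.342169) = 0.075636
  f'(1.342169) = 4.404250
  x_2 = 1.342169 - 0.075636/4.404250 = 1.324995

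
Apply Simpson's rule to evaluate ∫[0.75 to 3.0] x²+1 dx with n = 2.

f(x) = x²+1
a = 0.75, b = 3.0, n = 2
h = (b - a)/n = 1.125000

Simpson's rule: (h/3)[f(x₀) + 4f(x₁) + 2f(x₂) + ... + f(xₙ)]

x_0 = 0.7500, f(x_0) = 1.562500, coefficient = 1
x_1 = 1.8750, f(x_1) = 4.515625, coefficient = 4
x_2 = 3.0000, f(x_2) = 10.000000, coefficient = 1

I ≈ (1.125000/3) × 29.625000 = 11.109375
Exact value: 11.109375
Error: 0.000000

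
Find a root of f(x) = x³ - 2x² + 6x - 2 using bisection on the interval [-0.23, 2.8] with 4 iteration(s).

f(x) = x³ - 2x² + 6x - 2
Initial interval: [-0.23, 2.8]

Iteration 1:
  c_1 = (-0.230000 + 2.800000)/2 = 1.285000
  f(c_1) = f(1.285000) = 4.529374
  f(a) × f(c) < 0, new interval: [-0.230000, 1.285000]
Iteration 2:
  c_2 = (-0.230000 + 1.285000)/2 = 0.527500
  f(c_2) = f(0.527500) = 0.755268
  f(a) × f(c) < 0, new interval: [-0.230000, 0.527500]
Iteration 3:
  c_3 = (-0.230000 + 0.527500)/2 = 0.148750
  f(c_3) = f(0.148750) = -1.148462
  f(a) × f(c) ≥ 0, new interval: [0.148750, 0.527500]
Iteration 4:
  c_4 = (0.148750 + 0.527500)/2 = 0.338125
  f(c_4) = f(0.338125) = -0.161250
  f(a) × f(c) ≥ 0, new interval: [0.338125, 0.527500]

After 4 iteration(s), the approximation is c_4 = 0.338125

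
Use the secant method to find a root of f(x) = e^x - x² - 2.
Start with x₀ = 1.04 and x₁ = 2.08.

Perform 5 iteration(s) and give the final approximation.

f(x) = e^x - x² - 2
x₀ = 1.04, x₁ = 2.08

Secant formula: x_{n+1} = x_n - f(x_n)(x_n - x_{n-1})/(f(x_n) - f(x_{n-1}))

Iteration 1:
  f(1.040000) = -0.252383
  f(2.080000) = 1.678069
  x_2 = 2.080000 - 1.678069×(2.080000 - 1.040000)/(1.678069 - (-0.252383))
       = 1.175967
Iteration 2:
  f(2.080000) = 1.678069
  f(1.175967) = -0.141622
  x_3 = 1.175967 - (-0.141622)×(1.175967 - 2.080000)/(-0.141622 - 1.678069)
       = 1.246326
Iteration 3:
  f(1.175967) = -0.141622
  f(1.246326) = -0.075785
  x_4 = 1.246326 - (-0.075785)×(1.246326 - 1.175967)/(-0.075785 - (-0.141622))
       = 1.327317
Iteration 4:
  f(1.246326) = -0.075785
  f(1.327317) = 0.009142
  x_5 = 1.327317 - 0.009142×(1.327317 - 1.246326)/(0.009142 - (-0.075785))
       = 1.318599
Iteration 5:
  f(1.327317) = 0.009142
  f(1.318599) = -0.000523
  x_6 = 1.318599 - (-0.000523)×(1.318599 - 1.327317)/(-0.000523 - 0.009142)
       = 1.319071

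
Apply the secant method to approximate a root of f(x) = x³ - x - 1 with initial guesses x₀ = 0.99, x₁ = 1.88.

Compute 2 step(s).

f(x) = x³ - x - 1
x₀ = 0.99, x₁ = 1.88

Secant formula: x_{n+1} = x_n - f(x_n)(x_n - x_{n-1})/(f(x_n) - f(x_{n-1}))

Iteration 1:
  f(0.990000) = -1.019701
  f(1.880000) = 3.764672
  x_2 = 1.880000 - 3.764672×(1.880000 - 0.990000)/(3.764672 - (-1.019701))
       = 1.179687
Iteration 2:
  f(1.880000) = 3.764672
  f(1.179687) = -0.537962
  x_3 = 1.179687 - (-0.537962)×(1.179687 - 1.880000)/(-0.537962 - 3.764672)
       = 1.267248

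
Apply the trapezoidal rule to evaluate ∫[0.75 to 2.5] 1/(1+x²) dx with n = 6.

f(x) = 1/(1+x²)
a = 0.75, b = 2.5, n = 6
h = (b - a)/n = 0.291667

Trapezoidal rule: (h/2)[f(x₀) + 2f(x₁) + 2f(x₂) + ... + f(xₙ)]

x_0 = 0.7500, f(x_0) = 0.640000, coefficient = 1
x_1 = 1.0417, f(x_1) = 0.479600, coefficient = 2
x_2 = 1.3333, f(x_2) = 0.360000, coefficient = 2
x_3 = 1.6250, f(x_3) = 0.274678, coefficient = 2
x_4 = 1.9167, f(x_4) = 0.213967, coefficient = 2
x_5 = 2.2083, f(x_5) = 0.170162, coefficient = 2
x_6 = 2.5000, f(x_6) = 0.137931, coefficient = 1

I ≈ (0.291667/2) × 3.774748 = 0.550484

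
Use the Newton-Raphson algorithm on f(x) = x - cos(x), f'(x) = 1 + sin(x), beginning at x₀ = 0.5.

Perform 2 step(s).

f(x) = x - cos(x)
f'(x) = 1 + sin(x)
x₀ = 0.5

Newton-Raphson formula: x_{n+1} = x_n - f(x_n)/f'(x_n)

Iteration 1:
  f(0.500000) = -0.377583
  f'(0.500000) = 1.479426
  x_1 = 0.500000 - (-0.377583)/1.479426 = 0.755222
Iteration 2:
  f(0.755222) = 0.027103
  f'(0.755222) = 1.685451
  x_2 = 0.755222 - 0.027103/1.685451 = 0.739142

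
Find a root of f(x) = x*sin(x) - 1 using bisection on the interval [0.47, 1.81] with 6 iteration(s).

f(x) = x*sin(x) - 1
Initial interval: [0.47, 1.81]

Iteration 1:
  c_1 = (0.470000 + 1.810000)/2 = 1.140000
  f(c_1) = f(1.140000) = 0.035842
  f(a) × f(c) < 0, new interval: [0.470000, 1.140000]
Iteration 2:
  c_2 = (0.470000 + 1.140000)/2 = 0.805000
  f(c_2) = f(0.805000) = -0.419731
  f(a) × f(c) ≥ 0, new interval: [0.805000, 1.140000]
Iteration 3:
  c_3 = (0.805000 + 1.140000)/2 = 0.972500
  f(c_3) = f(0.972500) = -0.196427
  f(a) × f(c) ≥ 0, new interval: [0.972500, 1.140000]
Iteration 4:
  c_4 = (0.972500 + 1.140000)/2 = 1.056250
  f(c_4) = f(1.056250) = -0.080517
  f(a) × f(c) ≥ 0, new interval: [1.056250, 1.140000]
Iteration 5:
  c_5 = (1.056250 + 1.140000)/2 = 1.098125
  f(c_5) = f(1.098125) = -0.022279
  f(a) × f(c) ≥ 0, new interval: [1.098125, 1.140000]
Iteration 6:
  c_6 = (1.098125 + 1.140000)/2 = 1.119063
  f(c_6) = f(1.119063) = 0.006811
  f(a) × f(c) < 0, new interval: [1.098125, 1.119063]

After 6 iteration(s), the approximation is c_6 = 1.119063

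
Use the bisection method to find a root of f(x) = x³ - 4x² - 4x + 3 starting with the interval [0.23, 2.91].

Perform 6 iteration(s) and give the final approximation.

f(x) = x³ - 4x² - 4x + 3
Initial interval: [0.23, 2.91]

Iteration 1:
  c_1 = (0.230000 + 2.910000)/2 = 1.570000
  f(c_1) = f(1.570000) = -9.269707
  f(a) × f(c) < 0, new interval: [0.230000, 1.570000]
Iteration 2:
  c_2 = (0.230000 + 1.570000)/2 = 0.900000
  f(c_2) = f(0.900000) = -3.111000
  f(a) × f(c) < 0, new interval: [0.230000, 0.900000]
Iteration 3:
  c_3 = (0.230000 + 0.900000)/2 = 0.565000
  f(c_3) = f(0.565000) = -0.356538
  f(a) × f(c) < 0, new interval: [0.230000, 0.565000]
Iteration 4:
  c_4 = (0.230000 + 0.565000)/2 = 0.397500
  f(c_4) = f(0.397500) = 0.840782
  f(a) × f(c) ≥ 0, new interval: [0.397500, 0.565000]
Iteration 5:
  c_5 = (0.397500 + 0.565000)/2 = 0.481250
  f(c_5) = f(0.481250) = 0.260052
  f(a) × f(c) ≥ 0, new interval: [0.481250, 0.565000]
Iteration 6:
  c_6 = (0.481250 + 0.565000)/2 = 0.523125
  f(c_6) = f(0.523125) = -0.043981
  f(a) × f(c) < 0, new interval: [0.481250, 0.523125]

After 6 iteration(s), the approximation is c_6 = 0.523125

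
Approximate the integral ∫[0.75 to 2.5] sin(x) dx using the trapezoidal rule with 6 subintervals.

f(x) = sin(x)
a = 0.75, b = 2.5, n = 6
h = (b - a)/n = 0.291667

Trapezoidal rule: (h/2)[f(x₀) + 2f(x₁) + 2f(x₂) + ... + f(xₙ)]

x_0 = 0.7500, f(x_0) = 0.681639, coefficient = 1
x_1 = 1.0417, f(x_1) = 0.863247, coefficient = 2
x_2 = 1.3333, f(x_2) = 0.971938, coefficient = 2
x_3 = 1.6250, f(x_3) = 0.998531, coefficient = 2
x_4 = 1.9167, f(x_4) = 0.940781, coefficient = 2
x_5 = 2.2083, f(x_5) = 0.803564, coefficient = 2
x_6 = 2.5000, f(x_6) = 0.598472, coefficient = 1

I ≈ (0.291667/2) × 10.436233 = 1.521951
Exact value: 1.532832
Error: 0.010882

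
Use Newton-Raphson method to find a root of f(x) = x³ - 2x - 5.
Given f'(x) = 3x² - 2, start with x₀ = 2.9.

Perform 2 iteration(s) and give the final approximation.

f(x) = x³ - 2x - 5
f'(x) = 3x² - 2
x₀ = 2.9

Newton-Raphson formula: x_{n+1} = x_n - f(x_n)/f'(x_n)

Iteration 1:
  f(2.900000) = 13.589000
  f'(2.900000) = 23.230000
  x_1 = 2.900000 - 13.589000/23.230000 = 2.315024
Iteration 2:
  f(2.315024) = 2.776939
  f'(2.315024) = 14.078004
  x_2 = 2.315024 - 2.776939/14.078004 = 2.117770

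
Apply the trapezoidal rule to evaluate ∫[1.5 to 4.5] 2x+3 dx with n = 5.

f(x) = 2x+3
a = 1.5, b = 4.5, n = 5
h = (b - a)/n = 0.600000

Trapezoidal rule: (h/2)[f(x₀) + 2f(x₁) + 2f(x₂) + ... + f(xₙ)]

x_0 = 1.5000, f(x_0) = 6.000000, coefficient = 1
x_1 = 2.1000, f(x_1) = 7.200000, coefficient = 2
x_2 = 2.7000, f(x_2) = 8.400000, coefficient = 2
x_3 = 3.3000, f(x_3) = 9.600000, coefficient = 2
x_4 = 3.9000, f(x_4) = 10.800000, coefficient = 2
x_5 = 4.5000, f(x_5) = 12.000000, coefficient = 1

I ≈ (0.600000/2) × 90.000000 = 27.000000
Exact value: 27.000000
Error: 0.000000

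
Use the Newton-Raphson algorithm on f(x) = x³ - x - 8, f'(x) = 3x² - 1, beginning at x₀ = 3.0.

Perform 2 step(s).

f(x) = x³ - x - 8
f'(x) = 3x² - 1
x₀ = 3.0

Newton-Raphson formula: x_{n+1} = x_n - f(x_n)/f'(x_n)

Iteration 1:
  f(3.000000) = 16.000000
  f'(3.000000) = 26.000000
  x_1 = 3.000000 - 16.000000/26.000000 = 2.384615
Iteration 2:
  f(2.384615) = 3.175239
  f'(2.384615) = 16.059172
  x_2 = 2.384615 - 3.175239/16.059172 = 2.186894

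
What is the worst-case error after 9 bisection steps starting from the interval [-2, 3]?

Bisection error bound: |error| ≤ (b-a)/2^n
|error| ≤ (3 - (-2))/2^9 = 5/2^9
|error| ≤ 0.0097656250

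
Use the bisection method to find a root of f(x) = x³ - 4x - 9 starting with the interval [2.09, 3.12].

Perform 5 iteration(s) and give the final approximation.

f(x) = x³ - 4x - 9
Initial interval: [2.09, 3.12]

Iteration 1:
  c_1 = (2.090000 + 3.120000)/2 = 2.605000
  f(c_1) = f(2.605000) = -1.742405
  f(a) × f(c) ≥ 0, new interval: [2.605000, 3.120000]
Iteration 2:
  c_2 = (2.605000 + 3.120000)/2 = 2.862500
  f(c_2) = f(2.862500) = 3.005057
  f(a) × f(c) < 0, new interval: [2.605000, 2.862500]
Iteration 3:
  c_3 = (2.605000 + 2.862500)/2 = 2.733750
  f(c_3) = f(2.733750) = 0.495377
  f(a) × f(c) < 0, new interval: [2.605000, 2.733750]
Iteration 4:
  c_4 = (2.605000 + 2.733750)/2 = 2.669375
  f(c_4) = f(2.669375) = -0.656701
  f(a) × f(c) ≥ 0, new interval: [2.669375, 2.733750]
Iteration 5:
  c_5 = (2.669375 + 2.733750)/2 = 2.701562
  f(c_5) = f(2.701562) = -0.089058
  f(a) × f(c) ≥ 0, new interval: [2.701562, 2.733750]

After 5 iteration(s), the approximation is c_5 = 2.701562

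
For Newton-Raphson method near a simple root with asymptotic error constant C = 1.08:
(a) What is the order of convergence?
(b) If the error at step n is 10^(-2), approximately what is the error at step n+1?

(a) Newton-Raphson has quadratic (order 2) convergence near simple roots.
    This means |e_{n+1}| ≈ C|e_n|².

(b) With |e_n| = 10^(-2) and C = 1.08:
    |e_{n+1}| ≈ 1.08 × (10^(-2))² = 1.08 × 10^(-4)

(a) 2 (quadratic); (b) |e_{n+1}| ≈ 1.080e-04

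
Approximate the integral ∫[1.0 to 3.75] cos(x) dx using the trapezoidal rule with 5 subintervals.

f(x) = cos(x)
a = 1.0, b = 3.75, n = 5
h = (b - a)/n = 0.550000

Trapezoidal rule: (h/2)[f(x₀) + 2f(x₁) + 2f(x₂) + ... + f(xₙ)]

x_0 = 1.0000, f(x_0) = 0.540302, coefficient = 1
x_1 = 1.5500, f(x_1) = 0.020795, coefficient = 2
x_2 = 2.1000, f(x_2) = -0.504846, coefficient = 2
x_3 = 2.6500, f(x_3) = -0.881582, coefficient = 2
x_4 = 3.2000, f(x_4) = -0.998295, coefficient = 2
x_5 = 3.7500, f(x_5) = -0.820559, coefficient = 1

I ≈ (0.550000/2) × -5.008114 = -1.377231
Exact value: -1.413032
Error: 0.035801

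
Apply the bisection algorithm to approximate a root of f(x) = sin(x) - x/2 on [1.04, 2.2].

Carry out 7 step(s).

f(x) = sin(x) - x/2
Initial interval: [1.04, 2.2]

Iteration 1:
  c_1 = (1.040000 + 2.200000)/2 = 1.620000
  f(c_1) = f(1.620000) = 0.188790
  f(a) × f(c) ≥ 0, new interval: [1.620000, 2.200000]
Iteration 2:
  c_2 = (1.620000 + 2.200000)/2 = 1.910000
  f(c_2) = f(1.910000) = -0.011980
  f(a) × f(c) < 0, new interval: [1.620000, 1.910000]
Iteration 3:
  c_3 = (1.620000 + 1.910000)/2 = 1.765000
  f(c_3) = f(1.765000) = 0.098702
  f(a) × f(c) ≥ 0, new interval: [1.765000, 1.910000]
Iteration 4:
  c_4 = (1.765000 + 1.910000)/2 = 1.837500
  f(c_4) = f(1.837500) = 0.045895
  f(a) × f(c) ≥ 0, new interval: [1.837500, 1.910000]
Iteration 5:
  c_5 = (1.837500 + 1.910000)/2 = 1.873750
  f(c_5) = f(1.873750) = 0.017584
  f(a) × f(c) ≥ 0, new interval: [1.873750, 1.910000]
Iteration 6:
  c_6 = (1.873750 + 1.910000)/2 = 1.891875
  f(c_6) = f(1.891875) = 0.002958
  f(a) × f(c) ≥ 0, new interval: [1.891875, 1.910000]
Iteration 7:
  c_7 = (1.891875 + 1.910000)/2 = 1.900938
  f(c_7) = f(1.900938) = -0.004472
  f(a) × f(c) < 0, new interval: [1.891875, 1.900938]

After 7 iteration(s), the approximation is c_7 = 1.900938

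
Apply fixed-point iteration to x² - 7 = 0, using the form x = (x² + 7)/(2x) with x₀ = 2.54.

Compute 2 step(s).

Equation: x² - 7 = 0
Fixed-point form: x = (x² + 7)/(2x)
x₀ = 2.54

x_1 = g(2.540000) = 2.647953
x_2 = g(2.647953) = 2.645752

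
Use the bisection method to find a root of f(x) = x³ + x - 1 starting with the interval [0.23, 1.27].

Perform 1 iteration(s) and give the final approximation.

f(x) = x³ + x - 1
Initial interval: [0.23, 1.27]

Iteration 1:
  c_1 = (0.230000 + 1.270000)/2 = 0.750000
  f(c_1) = f(0.750000) = 0.171875
  f(a) × f(c) < 0, new interval: [0.230000, 0.750000]

After 1 iteration(s), the approximation is c_1 = 0.750000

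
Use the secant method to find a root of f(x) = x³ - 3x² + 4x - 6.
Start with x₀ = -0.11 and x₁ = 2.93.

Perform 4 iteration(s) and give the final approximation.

f(x) = x³ - 3x² + 4x - 6
x₀ = -0.11, x₁ = 2.93

Secant formula: x_{n+1} = x_n - f(x_n)(x_n - x_{n-1})/(f(x_n) - f(x_{n-1}))

Iteration 1:
  f(-0.110000) = -6.477631
  f(2.930000) = 5.119057
  x_2 = 2.930000 - 5.119057×(2.930000 - (-0.110000))/(5.119057 - (-6.477631))
       = 1.588071
Iteration 2:
  f(2.930000) = 5.119057
  f(1.588071) = -3.208558
  x_3 = 1.588071 - (-3.208558)×(1.588071 - 2.930000)/(-3.208558 - 5.119057)
       = 2.105105
Iteration 3:
  f(1.588071) = -3.208558
  f(2.105105) = -1.545280
  x_4 = 2.105105 - (-1.545280)×(2.105105 - 1.588071)/(-1.545280 - (-3.208558))
       = 2.585458
Iteration 4:
  f(2.105105) = -1.545280
  f(2.585458) = 1.570788
  x_5 = 2.585458 - 1.570788×(2.585458 - 2.105105)/(1.570788 - (-1.545280))
       = 2.343315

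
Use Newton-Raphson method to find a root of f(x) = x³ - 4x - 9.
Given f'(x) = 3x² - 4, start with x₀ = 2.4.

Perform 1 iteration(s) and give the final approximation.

f(x) = x³ - 4x - 9
f'(x) = 3x² - 4
x₀ = 2.4

Newton-Raphson formula: x_{n+1} = x_n - f(x_n)/f'(x_n)

Iteration 1:
  f(2.400000) = -4.776000
  f'(2.400000) = 13.280000
  x_1 = 2.400000 - (-4.776000)/13.280000 = 2.759639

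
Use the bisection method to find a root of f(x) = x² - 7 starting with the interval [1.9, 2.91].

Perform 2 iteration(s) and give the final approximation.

f(x) = x² - 7
Initial interval: [1.9, 2.91]

Iteration 1:
  c_1 = (1.900000 + 2.910000)/2 = 2.405000
  f(c_1) = f(2.405000) = -1.215975
  f(a) × f(c) ≥ 0, new interval: [2.405000, 2.910000]
Iteration 2:
  c_2 = (2.405000 + 2.910000)/2 = 2.657500
  f(c_2) = f(2.657500) = 0.062306
  f(a) × f(c) < 0, new interval: [2.405000, 2.657500]

After 2 iteration(s), the approximation is c_2 = 2.657500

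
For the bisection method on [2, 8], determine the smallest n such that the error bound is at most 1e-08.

We need (b-a)/2^n ≤ 1e-08
(8 - 2)/2^n ≤ 1e-08
6/2^n ≤ 1e-08
2^n ≥ 600000000
n ≥ log₂(600000000) = 29.16
n ≥ 30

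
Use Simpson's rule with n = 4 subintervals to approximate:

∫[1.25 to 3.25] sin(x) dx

f(x) = sin(x)
a = 1.25, b = 3.25, n = 4
h = (b - a)/n = 0.500000

Simpson's rule: (h/3)[f(x₀) + 4f(x₁) + 2f(x₂) + ... + f(xₙ)]

x_0 = 1.2500, f(x_0) = 0.948985, coefficient = 1
x_1 = 1.7500, f(x_1) = 0.983986, coefficient = 4
x_2 = 2.2500, f(x_2) = 0.778073, coefficient = 2
x_3 = 2.7500, f(x_3) = 0.381661, coefficient = 4
x_4 = 3.2500, f(x_4) = -0.108195, coefficient = 1

I ≈ (0.500000/3) × 7.859524 = 1.309921
Exact value: 1.309452
Error: 0.000469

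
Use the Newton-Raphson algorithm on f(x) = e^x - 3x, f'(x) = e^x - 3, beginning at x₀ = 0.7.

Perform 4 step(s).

f(x) = e^x - 3x
f'(x) = e^x - 3
x₀ = 0.7

Newton-Raphson formula: x_{n+1} = x_n - f(x_n)/f'(x_n)

Iteration 1:
  f(0.700000) = -0.086247
  f'(0.700000) = -0.986247
  x_1 = 0.700000 - (-0.086247)/(-0.986247) = 0.612550
Iteration 2:
  f(0.612550) = 0.007480
  f'(0.612550) = -1.154869
  x_2 = 0.612550 - 0.007480/(-1.154869) = 0.619027
Iteration 3:
  f(0.619027) = 0.000039
  f'(0.619027) = -1.142879
  x_3 = 0.619027 - 0.000039/(-1.142879) = 0.619061
Iteration 4:
  f(0.619061) = 0.000000
  f'(0.619061) = -1.142816
  x_4 = 0.619061 - 0.000000/(-1.142816) = 0.619061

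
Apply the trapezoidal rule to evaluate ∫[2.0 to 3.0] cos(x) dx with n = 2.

f(x) = cos(x)
a = 2.0, b = 3.0, n = 2
h = (b - a)/n = 0.500000

Trapezoidal rule: (h/2)[f(x₀) + 2f(x₁) + 2f(x₂) + ... + f(xₙ)]

x_0 = 2.0000, f(x_0) = -0.416147, coefficient = 1
x_1 = 2.5000, f(x_1) = -0.801144, coefficient = 2
x_2 = 3.0000, f(x_2) = -0.989992, coefficient = 1

I ≈ (0.500000/2) × -3.008427 = -0.752107
Exact value: -0.768177
Error: 0.016071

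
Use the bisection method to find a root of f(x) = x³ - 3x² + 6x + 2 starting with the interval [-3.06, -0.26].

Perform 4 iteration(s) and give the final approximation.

f(x) = x³ - 3x² + 6x + 2
Initial interval: [-3.06, -0.26]

Iteration 1:
  c_1 = (-3.060000 + (-0.260000))/2 = -1.660000
  f(c_1) = f(-1.660000) = -20.801096
  f(a) × f(c) ≥ 0, new interval: [-1.660000, -0.260000]
Iteration 2:
  c_2 = (-1.660000 + (-0.260000))/2 = -0.960000
  f(c_2) = f(-0.960000) = -7.409536
  f(a) × f(c) ≥ 0, new interval: [-0.960000, -0.260000]
Iteration 3:
  c_3 = (-0.960000 + (-0.260000))/2 = -0.610000
  f(c_3) = f(-0.610000) = -3.003281
  f(a) × f(c) ≥ 0, new interval: [-0.610000, -0.260000]
Iteration 4:
  c_4 = (-0.610000 + (-0.260000))/2 = -0.435000
  f(c_4) = f(-0.435000) = -1.259988
  f(a) × f(c) ≥ 0, new interval: [-0.435000, -0.260000]

After 4 iteration(s), the approximation is c_4 = -0.435000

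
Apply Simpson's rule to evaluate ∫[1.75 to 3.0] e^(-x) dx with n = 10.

f(x) = e^(-x)
a = 1.75, b = 3.0, n = 10
h = (b - a)/n = 0.125000

Simpson's rule: (h/3)[f(x₀) + 4f(x₁) + 2f(x₂) + ... + f(xₙ)]

x_0 = 1.7500, f(x_0) = 0.173774, coefficient = 1
x_1 = 1.8750, f(x_1) = 0.153355, coefficient = 4
x_2 = 2.0000, f(x_2) = 0.135335, coefficient = 2
x_3 = 2.1250, f(x_3) = 0.119433, coefficient = 4
x_4 = 2.2500, f(x_4) = 0.105399, coefficient = 2
x_5 = 2.3750, f(x_5) = 0.093014, coefficient = 4
x_6 = 2.5000, f(x_6) = 0.082085, coefficient = 2
x_7 = 2.6250, f(x_7) = 0.072440, coefficient = 4
x_8 = 2.7500, f(x_8) = 0.063928, coefficient = 2
x_9 = 2.8750, f(x_9) = 0.056416, coefficient = 4
x_10 = 3.0000, f(x_10) = 0.049787, coefficient = 1

I ≈ (0.125000/3) × 2.975689 = 0.123987
Exact value: 0.123987
Error: 0.000000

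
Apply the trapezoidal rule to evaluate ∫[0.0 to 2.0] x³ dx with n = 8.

f(x) = x³
a = 0.0, b = 2.0, n = 8
h = (b - a)/n = 0.250000

Trapezoidal rule: (h/2)[f(x₀) + 2f(x₁) + 2f(x₂) + ... + f(xₙ)]

x_0 = 0.0000, f(x_0) = 0.000000, coefficient = 1
x_1 = 0.2500, f(x_1) = 0.015625, coefficient = 2
x_2 = 0.5000, f(x_2) = 0.125000, coefficient = 2
x_3 = 0.7500, f(x_3) = 0.421875, coefficient = 2
x_4 = 1.0000, f(x_4) = 1.000000, coefficient = 2
x_5 = 1.2500, f(x_5) = 1.953125, coefficient = 2
x_6 = 1.5000, f(x_6) = 3.375000, coefficient = 2
x_7 = 1.7500, f(x_7) = 5.359375, coefficient = 2
x_8 = 2.0000, f(x_8) = 8.000000, coefficient = 1

I ≈ (0.250000/2) × 32.500000 = 4.062500
Exact value: 4.000000
Error: 0.062500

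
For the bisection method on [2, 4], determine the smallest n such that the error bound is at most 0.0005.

We need (b-a)/2^n ≤ 0.0005
(4 - 2)/2^n ≤ 0.0005
2/2^n ≤ 0.0005
2^n ≥ 4000
n ≥ log₂(4000) = 11.97
n ≥ 12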